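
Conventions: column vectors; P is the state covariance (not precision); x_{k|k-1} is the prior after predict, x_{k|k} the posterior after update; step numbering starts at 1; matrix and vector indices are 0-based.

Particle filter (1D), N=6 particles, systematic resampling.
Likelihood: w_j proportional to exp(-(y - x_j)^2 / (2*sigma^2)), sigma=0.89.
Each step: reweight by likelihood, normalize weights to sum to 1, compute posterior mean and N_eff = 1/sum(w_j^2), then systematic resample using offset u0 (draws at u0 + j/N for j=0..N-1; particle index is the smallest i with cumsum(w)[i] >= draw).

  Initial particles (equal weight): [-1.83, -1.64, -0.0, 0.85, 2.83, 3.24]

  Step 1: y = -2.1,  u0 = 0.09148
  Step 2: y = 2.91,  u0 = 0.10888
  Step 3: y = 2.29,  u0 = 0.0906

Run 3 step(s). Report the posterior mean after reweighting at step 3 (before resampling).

step 1: w=[0.5037, 0.4615, 0.0326, 0.0022, 0.0000, 0.0000]  mean=-1.6768  Neff=2.1377  idx=[0, 0, 0, 1, 1, 1]
step 2: w=[0.0824, 0.0824, 0.0824, 0.2510, 0.2510, 0.2510]  mean=-1.6869  Neff=4.7776  idx=[1, 3, 3, 4, 5, 5]
step 3: w=[0.0708, 0.1858, 0.1858, 0.1858, 0.1858, 0.1858]  mean=-1.6534  Neff=5.6274  idx=[1, 2, 2, 3, 4, 5]

post_mean = -1.6534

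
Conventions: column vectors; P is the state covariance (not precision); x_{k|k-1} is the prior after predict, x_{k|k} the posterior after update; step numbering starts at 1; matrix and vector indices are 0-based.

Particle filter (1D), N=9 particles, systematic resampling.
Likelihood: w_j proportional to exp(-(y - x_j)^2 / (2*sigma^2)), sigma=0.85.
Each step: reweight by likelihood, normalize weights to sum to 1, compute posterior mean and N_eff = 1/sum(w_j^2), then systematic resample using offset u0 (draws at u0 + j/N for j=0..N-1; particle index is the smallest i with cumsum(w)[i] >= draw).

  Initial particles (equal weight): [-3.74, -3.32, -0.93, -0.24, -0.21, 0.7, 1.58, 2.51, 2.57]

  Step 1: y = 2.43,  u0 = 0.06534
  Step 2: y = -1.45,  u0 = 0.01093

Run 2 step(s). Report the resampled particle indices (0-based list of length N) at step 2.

step 1: w=[0.0000, 0.0000, 0.0001, 0.0026, 0.0029, 0.0462, 0.2221, 0.3646, 0.3613]  mean=2.2258  Neff=3.1745  idx=[6, 6, 7, 7, 7, 7, 8, 8, 8]
step 2: w=[0.4835, 0.4835, 0.0054, 0.0054, 0.0054, 0.0054, 0.0039, 0.0039, 0.0039]  mean=1.6115  Neff=2.1385  idx=[0, 0, 0, 0, 0, 1, 1, 1, 1]

resampled_idx = [0, 0, 0, 0, 0, 1, 1, 1, 1]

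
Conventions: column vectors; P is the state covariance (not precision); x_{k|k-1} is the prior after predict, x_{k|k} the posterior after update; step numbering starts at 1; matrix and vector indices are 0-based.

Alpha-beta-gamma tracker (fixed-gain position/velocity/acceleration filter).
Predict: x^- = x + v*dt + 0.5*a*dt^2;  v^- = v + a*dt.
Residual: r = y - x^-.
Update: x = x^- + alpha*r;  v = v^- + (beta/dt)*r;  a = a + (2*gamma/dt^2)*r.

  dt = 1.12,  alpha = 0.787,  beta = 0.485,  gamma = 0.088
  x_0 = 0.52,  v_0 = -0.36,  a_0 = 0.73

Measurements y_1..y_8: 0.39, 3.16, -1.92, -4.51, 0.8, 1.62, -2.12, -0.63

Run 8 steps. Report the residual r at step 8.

step 1: x_pred=0.5747  r=-0.1847  x^+=0.4293  v^+=0.3776  a^+=0.7041
step 2: x_pred=1.2939  r=1.8661  x^+=2.7625  v^+=1.9743  a^+=0.9659
step 3: x_pred=5.5796  r=-7.4996  x^+=-0.3226  v^+=-0.1914  a^+=-0.0863
step 4: x_pred=-0.5911  r=-3.9189  x^+=-3.6753  v^+=-1.9851  a^+=-0.6362
step 5: x_pred=-6.2976  r=7.0976  x^+=-0.7118  v^+=0.3759  a^+=0.3597
step 6: x_pred=-0.0652  r=1.6852  x^+=1.2611  v^+=1.5085  a^+=0.5961
step 7: x_pred=3.3245  r=-5.4445  x^+=-0.9603  v^+=-0.1815  a^+=-0.1678
step 8: x_pred=-1.2688  r=0.6388  x^+=-0.7661  v^+=-0.0928  a^+=-0.0781

resid = 0.6388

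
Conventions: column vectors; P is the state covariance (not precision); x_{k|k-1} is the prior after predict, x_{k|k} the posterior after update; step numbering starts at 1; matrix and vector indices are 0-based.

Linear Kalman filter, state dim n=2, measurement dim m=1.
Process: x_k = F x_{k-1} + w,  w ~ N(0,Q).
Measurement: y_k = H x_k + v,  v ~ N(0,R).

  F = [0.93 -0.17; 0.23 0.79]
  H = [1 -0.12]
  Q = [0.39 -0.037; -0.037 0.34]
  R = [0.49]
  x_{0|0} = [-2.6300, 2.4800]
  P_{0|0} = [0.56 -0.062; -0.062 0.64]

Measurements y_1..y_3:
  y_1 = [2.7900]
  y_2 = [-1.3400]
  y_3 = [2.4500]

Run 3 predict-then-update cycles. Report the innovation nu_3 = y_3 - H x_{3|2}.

step 1: x^-=[-2.8675, 1.3543]  P^-=[0.9124 -0.0463; -0.0463 0.7465]  S=[1.4243]  K=[0.6445; -0.0954]  nu=[5.8200]  x^+=[0.8836, 0.7991]  P^+=[0.3208 0.0413; 0.0413 0.7336]
step 2: x^-=[0.6859, 0.8345]  P^-=[0.6756 -0.0382; -0.0382 0.8298]  S=[1.1867]  K=[0.5732; -0.1161]  nu=[-1.9258]  x^+=[-0.4178, 1.0581]  P^+=[0.2857 0.0408; 0.0408 0.8138]
step 3: x^-=[-0.5685, 0.7398]  P^-=[0.6478 -0.0568; -0.0568 0.8778]  S=[1.1640]  K=[0.5623; -0.1393]  nu=[3.1072]  x^+=[1.1788, 0.3069]  P^+=[0.2797 0.0344; 0.0344 0.8552]

innov = [3.1072]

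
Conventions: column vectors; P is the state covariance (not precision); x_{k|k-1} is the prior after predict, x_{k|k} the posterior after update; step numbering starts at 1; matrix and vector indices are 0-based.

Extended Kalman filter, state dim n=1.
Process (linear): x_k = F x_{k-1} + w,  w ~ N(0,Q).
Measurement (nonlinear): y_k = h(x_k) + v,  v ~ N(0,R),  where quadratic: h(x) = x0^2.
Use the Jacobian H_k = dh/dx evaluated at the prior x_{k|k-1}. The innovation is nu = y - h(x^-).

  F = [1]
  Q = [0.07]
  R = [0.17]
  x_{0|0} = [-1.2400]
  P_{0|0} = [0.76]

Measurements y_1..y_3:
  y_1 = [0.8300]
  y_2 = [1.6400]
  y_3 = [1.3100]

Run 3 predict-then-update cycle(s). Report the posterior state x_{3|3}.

step 1: x^-=[-1.2400]  P^-=[0.8300]  H_jac=[-2.4800]  S=[5.2748]  K=[-0.3902]  nu=[-0.7076]  x^+=[-0.9639]  P^+=[0.0267]
step 2: x^-=[-0.9639]  P^-=[0.0967]  H_jac=[-1.9277]  S=[0.5295]  K=[-0.3522]  nu=[0.7109]  x^+=[-1.2143]  P^+=[0.0311]
step 3: x^-=[-1.2143]  P^-=[0.1011]  H_jac=[-2.4285]  S=[0.7660]  K=[-0.3204]  nu=[-0.1645]  x^+=[-1.1616]  P^+=[0.0224]

x_post = [-1.1616]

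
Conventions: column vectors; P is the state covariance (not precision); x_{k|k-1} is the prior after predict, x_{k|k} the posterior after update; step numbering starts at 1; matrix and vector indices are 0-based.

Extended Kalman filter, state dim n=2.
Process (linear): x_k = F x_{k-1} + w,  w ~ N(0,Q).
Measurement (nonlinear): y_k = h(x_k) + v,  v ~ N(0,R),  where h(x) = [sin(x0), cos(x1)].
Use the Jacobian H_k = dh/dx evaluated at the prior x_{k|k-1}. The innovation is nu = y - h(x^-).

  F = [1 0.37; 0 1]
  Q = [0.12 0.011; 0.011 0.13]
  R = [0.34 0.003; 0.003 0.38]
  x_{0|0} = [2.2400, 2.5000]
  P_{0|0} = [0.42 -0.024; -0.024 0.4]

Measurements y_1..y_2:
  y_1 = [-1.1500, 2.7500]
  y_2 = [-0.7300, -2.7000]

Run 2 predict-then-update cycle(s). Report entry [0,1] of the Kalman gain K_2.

step 1: x^-=[3.1650, 2.5000]  P^-=[0.5770 0.1350; 0.1350 0.5300]  H_jac=[-0.9997 0.0000; 0.0000 -0.5985]  S=[0.9167 0.0838; 0.0838 0.5698]  K=[-0.6247 -0.0499; -0.0977 -0.5423]  nu=[-1.1266, 3.5511]  x^+=[3.6914, 0.6843]  P^+=[0.2126 0.0348; 0.0348 0.3448]
step 2: x^-=[3.9446, 0.6843]  P^-=[0.4056 0.1734; 0.1734 0.4748]  H_jac=[-0.6945 0.0000; 0.0000 -0.6321]  S=[0.5357 0.0791; 0.0791 0.5697]  K=[-0.5079 -0.1219; -0.1501 -0.5060]  nu=[-0.0105, -3.4749]  x^+=[4.3735, 2.4441]  P^+=[0.2492 0.0757; 0.0757 0.3049]

K[0,1] = -0.1219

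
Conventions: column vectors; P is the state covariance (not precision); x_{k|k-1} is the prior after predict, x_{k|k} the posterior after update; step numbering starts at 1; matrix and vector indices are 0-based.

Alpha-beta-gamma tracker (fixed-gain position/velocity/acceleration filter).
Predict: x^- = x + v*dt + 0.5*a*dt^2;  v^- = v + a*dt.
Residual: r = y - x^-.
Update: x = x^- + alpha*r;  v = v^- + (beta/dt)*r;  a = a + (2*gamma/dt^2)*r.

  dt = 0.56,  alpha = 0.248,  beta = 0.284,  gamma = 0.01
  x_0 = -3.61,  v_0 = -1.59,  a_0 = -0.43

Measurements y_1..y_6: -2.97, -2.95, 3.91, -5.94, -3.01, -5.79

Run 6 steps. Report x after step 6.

x_post = -2.5248

step 1: x_pred=-4.5678  r=1.5978  x^+=-4.1716  v^+=-1.0205  a^+=-0.3281
step 2: x_pred=-4.7945  r=1.8445  x^+=-4.3370  v^+=-0.2688  a^+=-0.2105
step 3: x_pred=-4.5206  r=8.4306  x^+=-2.4298  v^+=3.8888  a^+=0.3272
step 4: x_pred=-0.2007  r=-5.7393  x^+=-1.6241  v^+=1.1614  a^+=-0.0388
step 5: x_pred=-0.9797  r=-2.0303  x^+=-1.4832  v^+=0.1101  a^+=-0.1683
step 6: x_pred=-1.4480  r=-4.3420  x^+=-2.5248  v^+=-2.1862  a^+=-0.4452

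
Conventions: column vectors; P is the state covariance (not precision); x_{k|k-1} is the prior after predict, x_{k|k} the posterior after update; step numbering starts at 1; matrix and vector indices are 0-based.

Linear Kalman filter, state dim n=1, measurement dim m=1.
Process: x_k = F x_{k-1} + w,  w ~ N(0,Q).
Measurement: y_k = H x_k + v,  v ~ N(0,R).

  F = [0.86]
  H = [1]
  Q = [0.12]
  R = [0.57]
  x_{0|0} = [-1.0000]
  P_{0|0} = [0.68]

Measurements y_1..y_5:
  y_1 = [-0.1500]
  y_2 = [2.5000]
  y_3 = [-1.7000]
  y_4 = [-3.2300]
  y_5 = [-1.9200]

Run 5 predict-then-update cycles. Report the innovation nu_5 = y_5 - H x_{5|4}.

innov = [-0.9684]

step 1: x^-=[-0.8600]  P^-=[0.6229]  S=[1.1929]  K=[0.5222]  nu=[0.7100]  x^+=[-0.4892]  P^+=[0.2976]
step 2: x^-=[-0.4208]  P^-=[0.3401]  S=[0.9101]  K=[0.3737]  nu=[2.9208]  x^+=[0.6708]  P^+=[0.2130]
step 3: x^-=[0.5769]  P^-=[0.2776]  S=[0.8476]  K=[0.3275]  nu=[-2.2769]  x^+=[-0.1687]  P^+=[0.1867]
step 4: x^-=[-0.1451]  P^-=[0.2581]  S=[0.8281]  K=[0.3116]  nu=[-3.0849]  x^+=[-1.1065]  P^+=[0.1776]
step 5: x^-=[-0.9516]  P^-=[0.2514]  S=[0.8214]  K=[0.3060]  nu=[-0.9684]  x^+=[-1.2480]  P^+=[0.1744]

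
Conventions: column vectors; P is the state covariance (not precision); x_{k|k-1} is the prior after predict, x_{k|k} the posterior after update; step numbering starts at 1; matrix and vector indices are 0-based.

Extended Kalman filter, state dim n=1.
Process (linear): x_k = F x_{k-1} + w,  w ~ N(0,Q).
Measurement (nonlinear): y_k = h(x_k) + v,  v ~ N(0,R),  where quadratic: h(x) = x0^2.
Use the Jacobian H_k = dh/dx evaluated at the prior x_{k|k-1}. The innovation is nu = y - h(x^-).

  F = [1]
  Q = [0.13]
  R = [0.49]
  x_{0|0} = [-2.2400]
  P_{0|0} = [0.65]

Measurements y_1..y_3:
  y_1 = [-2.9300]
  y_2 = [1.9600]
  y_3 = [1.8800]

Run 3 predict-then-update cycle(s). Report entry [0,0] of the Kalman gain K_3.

K[0,0] = -0.3404

step 1: x^-=[-2.2400]  P^-=[0.7800]  H_jac=[-4.4800]  S=[16.1449]  K=[-0.2164]  nu=[-7.9476]  x^+=[-0.5198]  P^+=[0.0237]
step 2: x^-=[-0.5198]  P^-=[0.1537]  H_jac=[-1.0396]  S=[0.6561]  K=[-0.2435]  nu=[1.6898]  x^+=[-0.9313]  P^+=[0.1148]
step 3: x^-=[-0.9313]  P^-=[0.2448]  H_jac=[-1.8626]  S=[1.3392]  K=[-0.3404]  nu=[1.0127]  x^+=[-1.2761]  P^+=[0.0896]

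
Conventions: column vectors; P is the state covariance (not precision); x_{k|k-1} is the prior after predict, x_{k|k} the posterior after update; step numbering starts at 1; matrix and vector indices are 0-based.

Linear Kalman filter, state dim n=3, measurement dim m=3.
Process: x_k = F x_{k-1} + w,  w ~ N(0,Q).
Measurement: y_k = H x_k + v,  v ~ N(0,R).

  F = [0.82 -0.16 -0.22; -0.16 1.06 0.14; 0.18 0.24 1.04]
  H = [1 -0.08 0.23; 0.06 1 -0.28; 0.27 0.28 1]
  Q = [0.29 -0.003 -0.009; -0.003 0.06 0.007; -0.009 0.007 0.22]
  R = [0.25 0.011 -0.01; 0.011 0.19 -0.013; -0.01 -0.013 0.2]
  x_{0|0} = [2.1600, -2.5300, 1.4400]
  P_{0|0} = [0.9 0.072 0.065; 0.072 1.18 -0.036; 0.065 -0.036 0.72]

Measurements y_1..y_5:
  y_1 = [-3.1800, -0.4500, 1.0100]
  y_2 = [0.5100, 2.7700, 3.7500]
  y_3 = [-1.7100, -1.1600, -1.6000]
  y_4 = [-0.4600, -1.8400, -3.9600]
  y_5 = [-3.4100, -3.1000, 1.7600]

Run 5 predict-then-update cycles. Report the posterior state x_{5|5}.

x_post = [-1.9947, -1.2164, 0.7612]

step 1: x^-=[1.8592, -2.8258, 1.2792]  P^-=[0.9153 -0.2600 -0.0134; -0.2600 1.3850 0.3470; -0.0134 0.3470 1.1085]  S=[1.2555 -0.2839 0.3743; -0.2839 1.4401 0.3247; 0.3743 0.3247 1.6316]  K=[0.7761 0.0325 -0.0858; -0.1361 0.7933 0.2807; -0.1068 -0.1757 0.7962]  nu=[-5.5595, 2.6224, 0.0200]  x^+=[-2.3720, 0.0167, 1.4280]  P^+=[0.2115 -0.0185 -0.0773; -0.0185 0.1496 0.0103; -0.0773 0.0103 0.1806]
step 2: x^-=[-2.2619, 0.5971, 1.0621]  P^-=[0.4783 -0.0925 -0.0931; -0.0925 0.2498 0.0850; -0.0931 0.0850 0.4054]  S=[0.7202 -0.0522 0.0827; -0.0522 0.4177 0.0045; 0.0827 0.0045 0.6432]  K=[0.6519 -0.0081 -0.0679; -0.1165 0.5109 0.2136; -0.0900 -0.0996 0.6405]  nu=[2.5753, 2.6060, 3.1314]  x^+=[-0.8170, 2.2972, 2.5763]  P^+=[0.1760 -0.0213 -0.0616; -0.0213 0.0986 0.0154; -0.0616 0.0154 0.1426]
step 3: x^-=[-1.6042, 2.9265, 3.0836]  P^-=[0.4467 -0.0794 -0.0764; -0.0794 0.1926 0.0707; -0.0764 0.0707 0.3684]  S=[0.6923 -0.0422 0.0882; -0.0422 0.3666 -0.0114; 0.0882 -0.0114 0.6024]  K=[0.6354 -0.0138 -0.0569; -0.1109 0.4518 0.1961; -0.0808 -0.0910 0.6203]  nu=[-0.5809, -3.1268, -5.0699]  x^+=[-1.6416, 0.5839, 0.2704]  P^+=[0.1708 -0.0213 -0.0577; -0.0213 0.0877 0.0156; -0.0577 0.0156 0.1373]
step 4: x^-=[-1.4990, 0.9194, 0.1259]  P^-=[0.4413 -0.0762 -0.0725; -0.0762 0.1801 0.0671; -0.0725 0.0671 0.3634]  S=[0.6880 -0.0400 0.0909; -0.0400 0.3559 -0.0161; 0.0909 -0.0161 0.5966]  K=[0.6323 -0.0142 -0.0544; -0.1092 0.4368 0.1909; -0.0786 -0.0906 0.6173]  nu=[1.0836, -2.6343, -3.9386]  x^+=[-0.5622, -1.1012, -2.1521]  P^+=[0.1699 -0.0212 -0.0570; -0.0212 0.0849 0.0155; -0.0570 0.0155 0.1365]
step 5: x^-=[0.1887, -1.3786, -2.6037]  P^-=[0.4402 -0.0754 -0.0717; -0.0754 0.1768 0.0660; -0.0717 0.0660 0.3626]  S=[0.6872 -0.0393 0.0917; -0.0393 0.3532 -0.0175; 0.0917 -0.0175 0.5954]  K=[0.6318 -0.0141 -0.0539; -0.1086 0.4327 0.1893; -0.0781 -0.0907 0.6169]  nu=[-3.1101, -2.4617, 4.6988]  x^+=[-1.9947, -1.2164, 0.7612]  P^+=[0.1697 -0.0211 -0.0568; -0.0211 0.0842 0.0155; -0.0568 0.0155 0.1363]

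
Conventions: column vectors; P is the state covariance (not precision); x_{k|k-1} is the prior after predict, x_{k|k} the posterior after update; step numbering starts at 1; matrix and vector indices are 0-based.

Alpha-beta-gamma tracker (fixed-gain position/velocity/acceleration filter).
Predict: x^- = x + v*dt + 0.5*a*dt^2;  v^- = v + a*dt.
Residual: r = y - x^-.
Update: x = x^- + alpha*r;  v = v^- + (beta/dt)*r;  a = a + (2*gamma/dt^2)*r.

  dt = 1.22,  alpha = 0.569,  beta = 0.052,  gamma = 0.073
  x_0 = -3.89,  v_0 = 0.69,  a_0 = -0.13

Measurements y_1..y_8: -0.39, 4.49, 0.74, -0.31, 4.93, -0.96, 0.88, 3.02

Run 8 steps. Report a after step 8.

step 1: x_pred=-3.1449  r=2.7549  x^+=-1.5774  v^+=0.6488  a^+=0.1402
step 2: x_pred=-0.6815  r=5.1715  x^+=2.2611  v^+=1.0403  a^+=0.6475
step 3: x_pred=4.0122  r=-3.2722  x^+=2.1503  v^+=1.6908  a^+=0.3265
step 4: x_pred=4.4561  r=-4.7661  x^+=1.7442  v^+=1.8861  a^+=-0.1410
step 5: x_pred=3.9403  r=0.9897  x^+=4.5034  v^+=1.7563  a^+=-0.0439
step 6: x_pred=6.6134  r=-7.5734  x^+=2.3041  v^+=1.3799  a^+=-0.7868
step 7: x_pred=3.4021  r=-2.5221  x^+=1.9670  v^+=0.3125  a^+=-1.0342
step 8: x_pred=1.5786  r=1.4414  x^+=2.3988  v^+=-0.8878  a^+=-0.8928

a_post = -0.8928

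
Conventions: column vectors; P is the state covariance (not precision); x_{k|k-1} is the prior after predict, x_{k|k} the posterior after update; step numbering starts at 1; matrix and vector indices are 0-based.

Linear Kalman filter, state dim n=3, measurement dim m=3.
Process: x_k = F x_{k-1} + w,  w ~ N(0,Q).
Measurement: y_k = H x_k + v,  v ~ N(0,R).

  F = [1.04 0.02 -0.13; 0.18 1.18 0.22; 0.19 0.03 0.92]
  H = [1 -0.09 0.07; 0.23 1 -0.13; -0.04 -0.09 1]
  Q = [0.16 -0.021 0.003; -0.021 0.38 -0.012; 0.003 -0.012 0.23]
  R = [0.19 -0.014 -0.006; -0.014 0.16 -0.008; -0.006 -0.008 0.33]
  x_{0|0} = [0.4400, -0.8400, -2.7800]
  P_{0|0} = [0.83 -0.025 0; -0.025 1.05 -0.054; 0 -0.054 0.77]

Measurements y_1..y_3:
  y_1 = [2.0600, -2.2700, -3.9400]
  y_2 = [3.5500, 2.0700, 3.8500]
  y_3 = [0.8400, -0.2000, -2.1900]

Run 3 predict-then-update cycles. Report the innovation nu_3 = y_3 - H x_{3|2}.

step 1: x^-=[0.8022, -1.5236, -2.4992]  P^-=[1.0704 0.1144 0.0739; 0.1144 1.8675 0.1447; 0.0739 0.1447 0.9094]  S=[1.2679 0.1713 0.0798; 0.1713 2.1101 -0.1473; 0.0798 -0.1473 1.2251]  K=[0.8286 0.0973 -0.0253; -0.1632 0.9086 0.0971; 0.0427 0.0684 0.7347]  nu=[1.2956, -1.2558, -1.5458]  x^+=[1.7928, -3.0262, -3.6655]  P^+=[0.1541 -0.0327 -0.0109; -0.0327 0.1594 0.0388; -0.0109 0.0388 0.2447]
step 2: x^-=[2.2805, -4.0546, -3.1224]  P^-=[0.3322 -0.0436 -0.0065; -0.0436 0.6242 0.0810; -0.0065 0.0810 0.4408]  S=[0.5353 -0.0332 0.0061; -0.0332 0.7685 -0.0414; 0.0061 -0.0414 0.7620]  K=[0.6316 0.0698 -0.0221; -0.1282 0.7842 0.0786; 0.0292 0.0611 0.5723]  nu=[1.1232, 5.1942, 6.6987]  x^+=[3.2046, 0.4012, 1.0613]  P^+=[0.1175 -0.0257 -0.0092; -0.0257 0.1367 0.0317; -0.0092 0.0317 0.1907]
step 3: x^-=[3.2029, 1.2837, 1.5973]  P^-=[0.2916 -0.0395 -0.0056; -0.0395 0.5881 0.0622; -0.0056 0.0622 0.3940]  S=[0.4939 -0.0364 0.0065; -0.0364 0.7362 -0.0508; 0.0065 -0.0508 0.7182]  K=[0.6021 0.0668 -0.0198; -0.1222 0.7744 0.0710; 0.0299 0.0523 0.5445]  nu=[-2.3592, -2.0127, -3.5436]  x^+=[1.7181, -0.2384, -0.5080]  P^+=[0.1120 -0.0244 -0.0084; -0.0244 0.1344 0.0291; -0.0084 0.0291 0.1814]

innov = [-2.3592, -2.0127, -3.5436]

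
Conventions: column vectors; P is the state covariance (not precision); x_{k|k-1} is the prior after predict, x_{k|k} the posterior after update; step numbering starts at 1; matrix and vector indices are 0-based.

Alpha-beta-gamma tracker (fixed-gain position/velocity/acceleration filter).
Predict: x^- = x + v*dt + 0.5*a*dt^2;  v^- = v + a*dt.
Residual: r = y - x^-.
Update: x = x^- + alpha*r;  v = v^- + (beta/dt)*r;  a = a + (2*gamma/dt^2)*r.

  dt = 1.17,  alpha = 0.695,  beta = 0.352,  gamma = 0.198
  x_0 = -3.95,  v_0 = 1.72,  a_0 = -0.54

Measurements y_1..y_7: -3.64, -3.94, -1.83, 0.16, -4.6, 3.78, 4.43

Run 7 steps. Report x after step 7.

step 1: x_pred=-2.3072  r=-1.3328  x^+=-3.2335  v^+=0.6872  a^+=-0.9256
step 2: x_pred=-3.0629  r=-0.8771  x^+=-3.6725  v^+=-0.6595  a^+=-1.1793
step 3: x_pred=-5.2513  r=3.4213  x^+=-2.8735  v^+=-1.0100  a^+=-0.1895
step 4: x_pred=-4.1849  r=4.3449  x^+=-1.1652  v^+=0.0754  a^+=1.0674
step 5: x_pred=-0.3464  r=-4.2536  x^+=-3.3026  v^+=0.0445  a^+=-0.1631
step 6: x_pred=-3.3622  r=7.1422  x^+=1.6016  v^+=2.0024  a^+=1.9030
step 7: x_pred=5.2470  r=-0.8170  x^+=4.6792  v^+=3.9831  a^+=1.6666

x_post = 4.6792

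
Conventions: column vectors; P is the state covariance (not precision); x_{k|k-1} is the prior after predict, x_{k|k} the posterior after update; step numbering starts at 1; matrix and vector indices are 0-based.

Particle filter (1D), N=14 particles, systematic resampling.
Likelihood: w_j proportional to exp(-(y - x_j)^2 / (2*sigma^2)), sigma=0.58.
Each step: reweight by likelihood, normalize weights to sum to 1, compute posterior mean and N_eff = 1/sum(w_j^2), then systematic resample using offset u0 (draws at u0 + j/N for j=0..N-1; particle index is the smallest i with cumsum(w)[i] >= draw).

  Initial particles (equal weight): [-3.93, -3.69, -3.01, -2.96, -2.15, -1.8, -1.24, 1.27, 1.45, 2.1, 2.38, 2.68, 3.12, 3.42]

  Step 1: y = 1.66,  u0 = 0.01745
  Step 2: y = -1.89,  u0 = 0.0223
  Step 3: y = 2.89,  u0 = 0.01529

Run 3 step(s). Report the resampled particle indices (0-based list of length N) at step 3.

resampled_idx = [0, 1, 2, 3, 4, 6, 7, 8, 9, 10, 12, 12, 13, 13]

step 1: w=[0.0000, 0.0000, 0.0000, 0.0000, 0.0000, 0.0000, 0.0000, 0.2483, 0.2916, 0.2335, 0.1441, 0.0663, 0.0131, 0.0031]  mean=1.8006  Neff=4.4143  idx=[7, 7, 7, 7, 8, 8, 8, 8, 9, 9, 9, 10, 10, 11]
step 2: w=[0.2126, 0.2126, 0.2126, 0.2126, 0.0374, 0.0374, 0.0374, 0.0374, 0.0000, 0.0000, 0.0000, 0.0000, 0.0000, 0.0000]  mean=1.2970  Neff=5.3645  idx=[0, 0, 0, 1, 1, 1, 2, 2, 2, 3, 3, 3, 4, 6]
step 3: w=[0.0605, 0.0605, 0.0605, 0.0605, 0.0605, 0.0605, 0.0605, 0.0605, 0.0605, 0.0605, 0.0605, 0.0605, 0.1371, 0.1371]  mean=1.3194  Neff=12.2697  idx=[0, 1, 2, 3, 4, 6, 7, 8, 9, 10, 12, 12, 13, 13]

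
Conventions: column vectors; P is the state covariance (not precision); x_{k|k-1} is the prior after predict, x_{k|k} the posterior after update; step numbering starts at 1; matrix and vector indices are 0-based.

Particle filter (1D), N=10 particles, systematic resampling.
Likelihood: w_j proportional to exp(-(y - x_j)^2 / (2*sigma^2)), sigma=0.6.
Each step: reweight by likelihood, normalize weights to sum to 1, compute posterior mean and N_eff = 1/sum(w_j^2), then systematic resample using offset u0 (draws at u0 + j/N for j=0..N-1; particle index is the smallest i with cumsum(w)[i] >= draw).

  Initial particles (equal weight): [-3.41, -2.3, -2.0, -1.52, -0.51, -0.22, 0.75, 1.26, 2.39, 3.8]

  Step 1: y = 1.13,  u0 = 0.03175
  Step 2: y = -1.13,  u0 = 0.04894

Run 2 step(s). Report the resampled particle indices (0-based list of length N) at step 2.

step 1: w=[0.0000, 0.0000, 0.0000, 0.0000, 0.0119, 0.0396, 0.4073, 0.4862, 0.0549, 0.0000]  mean=1.0346  Neff=2.4565  idx=[5, 6, 6, 6, 6, 7, 7, 7, 7, 7]
step 2: w=[0.9100, 0.0212, 0.0212, 0.0212, 0.0212, 0.0010, 0.0010, 0.0010, 0.0010, 0.0010]  mean=-0.1301  Neff=1.2050  idx=[0, 0, 0, 0, 0, 0, 0, 0, 0, 2]

resampled_idx = [0, 0, 0, 0, 0, 0, 0, 0, 0, 2]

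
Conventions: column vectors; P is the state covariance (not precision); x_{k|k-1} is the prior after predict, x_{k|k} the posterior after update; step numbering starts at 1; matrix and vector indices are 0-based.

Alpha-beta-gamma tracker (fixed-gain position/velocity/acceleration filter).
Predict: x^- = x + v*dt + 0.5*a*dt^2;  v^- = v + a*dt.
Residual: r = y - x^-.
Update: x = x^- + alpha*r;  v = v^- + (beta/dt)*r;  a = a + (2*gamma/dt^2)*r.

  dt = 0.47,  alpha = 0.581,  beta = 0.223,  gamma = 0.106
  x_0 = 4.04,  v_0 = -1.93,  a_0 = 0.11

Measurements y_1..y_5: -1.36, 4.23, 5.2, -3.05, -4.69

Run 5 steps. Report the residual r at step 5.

step 1: x_pred=3.1450  r=-4.5050  x^+=0.5276  v^+=-4.0158  a^+=-4.2135
step 2: x_pred=-1.8252  r=6.0552  x^+=1.6929  v^+=-3.1232  a^+=1.5977
step 3: x_pred=0.4014  r=4.7986  x^+=3.1894  v^+=-0.0955  a^+=6.2029
step 4: x_pred=3.8296  r=-6.8796  x^+=-0.1674  v^+=-0.4443  a^+=-0.3995
step 5: x_pred=-0.4204  r=-4.2696  x^+=-2.9010  v^+=-2.6579  a^+=-4.4971

resid = -4.2696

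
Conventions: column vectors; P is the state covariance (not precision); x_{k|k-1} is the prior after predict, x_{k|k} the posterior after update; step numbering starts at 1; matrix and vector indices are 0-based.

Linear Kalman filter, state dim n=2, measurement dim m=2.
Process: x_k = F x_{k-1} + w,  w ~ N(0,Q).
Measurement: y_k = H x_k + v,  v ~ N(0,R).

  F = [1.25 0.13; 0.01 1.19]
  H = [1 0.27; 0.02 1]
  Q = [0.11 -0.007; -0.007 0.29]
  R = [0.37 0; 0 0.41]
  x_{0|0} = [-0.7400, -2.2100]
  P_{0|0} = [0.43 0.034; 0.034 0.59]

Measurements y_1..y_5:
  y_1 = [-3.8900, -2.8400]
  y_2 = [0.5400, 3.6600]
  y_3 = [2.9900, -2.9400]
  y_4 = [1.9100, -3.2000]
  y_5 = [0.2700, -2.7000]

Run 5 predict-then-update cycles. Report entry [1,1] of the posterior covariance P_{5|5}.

step 1: x^-=[-1.2123, -2.6373]  P^-=[0.8029 0.1403; 0.1403 1.1264]  S=[1.3308 0.4612; 0.4612 1.5423]  K=[0.6657 -0.0977; 0.0895 0.7054]  nu=[-1.9656, -0.1785]  x^+=[-2.5033, -2.9390]  P^+=[0.2585 -0.0452; -0.0452 0.2901]
step 2: x^-=[-3.5112, -3.5225]  P^-=[0.5041 -0.0262; -0.0262 0.6998]  S=[0.9110 0.1727; 0.1727 1.1089]  K=[0.5650 -0.1025; 0.0609 0.6211]  nu=[5.0023, 7.2527]  x^+=[-1.4283, 1.2867]  P^+=[0.2216 -0.0465; -0.0465 0.2556]
step 3: x^-=[-1.6181, 1.5169]  P^-=[0.4455 -0.0339; -0.0339 0.6508]  S=[0.8446 0.1506; 0.1506 1.0597]  K=[0.5343 -0.0995; 0.0601 0.6050]  nu=[4.1986, -4.4245]  x^+=[1.0655, -0.9078]  P^+=[0.2099 -0.0450; -0.0450 0.2490]
step 4: x^-=[1.2139, -1.0696]  P^-=[0.4275 -0.0328; -0.0328 0.6415]  S=[0.8265 0.1487; 0.1487 1.0504]  K=[0.5240 -0.0973; 0.0616 0.6014]  nu=[0.9849, -2.1547]  x^+=[1.9397, -2.3047]  P^+=[0.2058 -0.0440; -0.0440 0.2475]
step 5: x^-=[2.1250, -2.7232]  P^-=[0.4214 -0.0317; -0.0317 0.6394]  S=[0.8209 0.1492; 0.1492 1.0483]  K=[0.5204 -0.0963; 0.0626 0.6004]  nu=[-1.1197, -0.0193]  x^+=[1.5441, -2.8049]  P^+=[0.2043 -0.0436; -0.0436 0.2470]

P_post[1,1] = 0.2470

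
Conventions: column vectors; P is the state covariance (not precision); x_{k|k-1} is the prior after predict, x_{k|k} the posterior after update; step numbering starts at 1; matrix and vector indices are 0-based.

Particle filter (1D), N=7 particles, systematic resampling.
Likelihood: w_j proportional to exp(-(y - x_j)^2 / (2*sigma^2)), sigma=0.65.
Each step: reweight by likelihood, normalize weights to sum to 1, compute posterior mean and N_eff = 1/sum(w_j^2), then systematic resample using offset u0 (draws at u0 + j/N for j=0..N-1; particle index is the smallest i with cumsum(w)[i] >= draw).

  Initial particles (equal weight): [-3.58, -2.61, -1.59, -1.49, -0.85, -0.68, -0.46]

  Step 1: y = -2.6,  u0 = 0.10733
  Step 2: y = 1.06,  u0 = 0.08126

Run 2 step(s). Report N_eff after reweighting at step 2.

N_eff = 1.8390

step 1: w=[0.1692, 0.5273, 0.1577, 0.1227, 0.0141, 0.0067, 0.0023]  mean=-2.4331  Neff=2.8834  idx=[0, 1, 1, 1, 1, 2, 3]
step 2: w=[0.0000, 0.0002, 0.0002, 0.0002, 0.0002, 0.3506, 0.6487]  mean=-1.5258  Neff=1.8390  idx=[5, 5, 6, 6, 6, 6, 6]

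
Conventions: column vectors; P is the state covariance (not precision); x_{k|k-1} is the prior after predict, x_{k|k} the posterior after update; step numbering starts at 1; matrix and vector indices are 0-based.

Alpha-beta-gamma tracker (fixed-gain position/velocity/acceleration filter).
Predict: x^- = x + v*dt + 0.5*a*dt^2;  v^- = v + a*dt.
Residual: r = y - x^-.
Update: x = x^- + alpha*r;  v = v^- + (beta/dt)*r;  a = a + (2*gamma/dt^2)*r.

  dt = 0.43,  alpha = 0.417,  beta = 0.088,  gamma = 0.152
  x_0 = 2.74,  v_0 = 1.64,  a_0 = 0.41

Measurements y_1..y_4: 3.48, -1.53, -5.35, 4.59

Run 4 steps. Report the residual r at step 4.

step 1: x_pred=3.4831  r=-0.0031  x^+=3.4818  v^+=1.8157  a^+=0.4049
step 2: x_pred=4.3000  r=-5.8300  x^+=1.8689  v^+=0.7967  a^+=-9.1804
step 3: x_pred=1.3627  r=-6.7127  x^+=-1.4365  v^+=-4.5247  a^+=-20.2169
step 4: x_pred=-5.2511  r=9.8411  x^+=-1.1474  v^+=-11.2039  a^+=-4.0368

resid = 9.8411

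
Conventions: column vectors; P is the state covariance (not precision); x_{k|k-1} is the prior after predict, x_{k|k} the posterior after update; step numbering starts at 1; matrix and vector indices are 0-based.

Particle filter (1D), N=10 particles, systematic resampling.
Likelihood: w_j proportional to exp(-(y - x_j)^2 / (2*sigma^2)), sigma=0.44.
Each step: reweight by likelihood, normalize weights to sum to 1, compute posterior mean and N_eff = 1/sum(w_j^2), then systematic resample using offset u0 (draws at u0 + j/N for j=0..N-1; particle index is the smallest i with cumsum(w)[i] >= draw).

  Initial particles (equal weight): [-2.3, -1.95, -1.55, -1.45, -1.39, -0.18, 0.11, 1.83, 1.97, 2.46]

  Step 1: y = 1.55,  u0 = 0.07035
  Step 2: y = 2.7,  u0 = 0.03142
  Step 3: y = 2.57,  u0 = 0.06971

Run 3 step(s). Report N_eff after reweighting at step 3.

N_eff = 7.5176

step 1: w=[0.0000, 0.0000, 0.0000, 0.0000, 0.0000, 0.0003, 0.0030, 0.5190, 0.4029, 0.0749]  mean=1.9278  Neff=2.2870  idx=[7, 7, 7, 7, 7, 8, 8, 8, 8, 9]
step 2: w=[0.0549, 0.0549, 0.0549, 0.0549, 0.0549, 0.0979, 0.0979, 0.0979, 0.0979, 0.3340]  mean=2.0953  Neff=6.0616  idx=[0, 2, 4, 5, 6, 7, 8, 9, 9, 9]
step 3: w=[0.0466, 0.0466, 0.0466, 0.0757, 0.0757, 0.0757, 0.0757, 0.1858, 0.1858, 0.1858]  mean=2.2236  Neff=7.5176  idx=[1, 3, 4, 6, 7, 7, 8, 8, 9, 9]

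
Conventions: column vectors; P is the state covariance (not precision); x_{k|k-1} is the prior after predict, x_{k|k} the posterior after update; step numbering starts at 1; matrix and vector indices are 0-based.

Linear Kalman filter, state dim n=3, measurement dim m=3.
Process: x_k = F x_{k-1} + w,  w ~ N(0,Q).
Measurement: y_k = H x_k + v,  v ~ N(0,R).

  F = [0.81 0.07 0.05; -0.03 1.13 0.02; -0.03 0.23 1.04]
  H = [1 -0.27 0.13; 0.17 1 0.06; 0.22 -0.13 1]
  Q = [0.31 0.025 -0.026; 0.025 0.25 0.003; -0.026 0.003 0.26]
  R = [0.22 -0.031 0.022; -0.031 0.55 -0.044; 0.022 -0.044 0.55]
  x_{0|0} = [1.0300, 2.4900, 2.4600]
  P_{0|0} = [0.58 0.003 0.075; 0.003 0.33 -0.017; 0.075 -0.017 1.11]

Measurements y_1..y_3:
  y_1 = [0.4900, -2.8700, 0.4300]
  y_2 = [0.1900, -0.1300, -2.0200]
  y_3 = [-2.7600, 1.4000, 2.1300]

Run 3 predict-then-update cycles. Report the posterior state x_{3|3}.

step 1: x^-=[1.1316, 2.8320, 3.1002]  P^-=[0.7012 0.0410 0.0851; 0.0410 0.6713 0.0898; 0.0851 0.0898 1.4657]  S=[0.9886 -0.0253 0.4444; -0.0253 1.2733 0.0957; 0.4444 0.0957 2.0727]  K=[0.7364 0.1483 -0.0518; -0.1193 0.5341 0.0065; -0.0671 0.0955 0.7205]  nu=[-0.2800, -6.0804, -2.5510]  x^+=[0.1556, -0.3984, 0.7005]  P^+=[0.1725 0.0349 -0.0522; 0.0349 0.2908 0.0076; -0.0522 0.0076 0.4031]
step 2: x^-=[0.1332, -0.4409, 0.6322]  P^-=[0.4254 0.0757 -0.0414; 0.0757 0.6196 0.0963; -0.0414 0.0963 0.7179]  S=[0.6443 -0.0406 0.1461; -0.0406 1.2210 0.0374; 0.1461 0.0374 1.2514]  K=[0.6393 0.1418 -0.0450; -0.0949 0.5190 0.0215; -0.0819 0.0884 0.5633]  nu=[-0.1444, 0.2503, -2.7388]  x^+=[0.1997, -0.3561, -0.8767]  P^+=[0.1512 0.0372 -0.0454; 0.0372 0.2802 0.0151; -0.0454 0.0151 0.3161]
step 3: x^-=[0.0930, -0.4259, -0.9997]  P^-=[0.4120 0.0780 -0.0388; 0.0780 0.6063 0.1003; -0.0388 0.1003 0.6264]  S=[0.6276 -0.0371 0.1319; -0.0371 1.2082 0.0380; 0.1319 0.0380 1.1590]  K=[0.6318 0.1413 -0.0405; -0.0910 0.5141 0.0268; -0.0809 0.0896 0.5281]  nu=[-2.8381, 1.8701, 3.0539]  x^+=[-1.5597, 0.8758, 1.0102]  P^+=[0.1493 0.0371 -0.0426; 0.0371 0.2770 0.0180; -0.0426 0.0180 0.2965]

x_post = [-1.5597, 0.8758, 1.0102]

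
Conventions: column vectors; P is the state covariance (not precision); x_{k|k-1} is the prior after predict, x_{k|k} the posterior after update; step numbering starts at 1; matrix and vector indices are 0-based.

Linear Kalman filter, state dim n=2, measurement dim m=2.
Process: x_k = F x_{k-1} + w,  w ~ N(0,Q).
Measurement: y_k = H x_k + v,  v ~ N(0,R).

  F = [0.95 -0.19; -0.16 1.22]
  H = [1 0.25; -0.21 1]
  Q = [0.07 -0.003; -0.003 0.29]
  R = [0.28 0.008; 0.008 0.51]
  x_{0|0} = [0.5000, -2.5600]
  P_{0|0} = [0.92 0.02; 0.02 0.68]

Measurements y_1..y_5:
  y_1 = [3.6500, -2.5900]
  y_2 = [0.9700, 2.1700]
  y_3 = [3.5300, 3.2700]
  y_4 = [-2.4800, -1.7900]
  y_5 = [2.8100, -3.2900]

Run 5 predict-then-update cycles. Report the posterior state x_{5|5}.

x_post = [1.6530, -1.7886]

step 1: x^-=[0.9614, -3.2032]  P^-=[0.9176 -0.2767; -0.2767 1.3179]  S=[1.1417 -0.1174; -0.1174 1.9845]  K=[0.7233 -0.1937; 0.1182 0.7003]  nu=[3.4894, 0.8151]  x^+=[3.3272, -2.2197]  P^+=[0.2130 -0.0483; -0.0483 0.3480]
step 2: x^-=[3.5826, -3.2404]  P^-=[0.2923 -0.1735; -0.1735 0.8322]  S=[0.5375 -0.0097; -0.0097 1.4280]  K=[0.4601 -0.1613; 0.0753 0.6088]  nu=[-1.8025, 6.1628]  x^+=[1.7590, 0.3759]  P^+=[0.1398 -0.0492; -0.0492 0.3008]
step 3: x^-=[1.5996, 0.1771]  P^-=[0.2248 -0.1525; -0.1525 0.7605]  S=[0.4761 0.0064; 0.0064 1.3444]  K=[0.3942 -0.1504; 0.0711 0.5891]  nu=[1.8861, 3.4288]  x^+=[1.8272, 2.3311]  P^+=[0.1212 -0.0481; -0.0481 0.2909]
step 4: x^-=[1.2929, 2.5516]  P^-=[0.2073 -0.1461; -0.1461 0.7449]  S=[0.4608 0.0123; 0.0123 1.3254]  K=[0.3744 -0.1465; 0.0715 0.5845]  nu=[-4.4109, -4.0701]  x^+=[0.2377, -0.1428]  P^+=[0.1155 -0.0475; -0.0475 0.2887]
step 5: x^-=[0.2530, -0.2123]  P^-=[0.2018 -0.1439; -0.1439 0.7412]  S=[0.4562 0.0145; 0.0145 1.3205]  K=[0.3682 -0.1452; 0.0721 0.5834]  nu=[2.6101, -3.0246]  x^+=[1.6530, -1.7886]  P^+=[0.1137 -0.0472; -0.0472 0.2882]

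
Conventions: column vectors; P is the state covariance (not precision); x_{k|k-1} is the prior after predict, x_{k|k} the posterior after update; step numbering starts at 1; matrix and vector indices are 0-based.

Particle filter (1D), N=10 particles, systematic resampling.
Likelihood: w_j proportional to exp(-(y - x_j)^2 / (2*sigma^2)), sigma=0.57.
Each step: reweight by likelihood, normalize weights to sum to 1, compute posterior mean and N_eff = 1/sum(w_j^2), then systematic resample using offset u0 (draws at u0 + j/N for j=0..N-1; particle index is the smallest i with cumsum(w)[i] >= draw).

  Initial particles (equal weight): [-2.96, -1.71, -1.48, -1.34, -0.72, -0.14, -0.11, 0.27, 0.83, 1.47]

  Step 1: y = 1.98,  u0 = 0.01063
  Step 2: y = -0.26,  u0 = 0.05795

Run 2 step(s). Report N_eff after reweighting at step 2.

N_eff = 1.7672

step 1: w=[0.0000, 0.0000, 0.0000, 0.0000, 0.0000, 0.0012, 0.0015, 0.0136, 0.1605, 0.8232]  mean=1.3466  Neff=1.4214  idx=[7, 8, 9, 9, 9, 9, 9, 9, 9, 9]
step 2: w=[0.7295, 0.1806, 0.0112, 0.0112, 0.0112, 0.0112, 0.0112, 0.0112, 0.0112, 0.0112]  mean=0.4790  Neff=1.7672  idx=[0, 0, 0, 0, 0, 0, 0, 1, 1, 6]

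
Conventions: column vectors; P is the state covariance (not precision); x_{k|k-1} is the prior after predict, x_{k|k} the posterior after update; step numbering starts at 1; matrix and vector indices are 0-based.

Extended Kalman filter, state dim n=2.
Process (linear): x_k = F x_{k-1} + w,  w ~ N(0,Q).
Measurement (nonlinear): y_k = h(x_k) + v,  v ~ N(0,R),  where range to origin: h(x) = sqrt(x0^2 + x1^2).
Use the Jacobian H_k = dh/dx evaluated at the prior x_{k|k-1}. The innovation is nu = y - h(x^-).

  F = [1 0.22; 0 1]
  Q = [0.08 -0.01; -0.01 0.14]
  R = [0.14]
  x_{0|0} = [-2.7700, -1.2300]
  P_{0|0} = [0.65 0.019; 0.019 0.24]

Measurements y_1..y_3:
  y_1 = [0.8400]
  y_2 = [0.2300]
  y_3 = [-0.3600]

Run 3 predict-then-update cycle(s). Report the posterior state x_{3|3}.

step 1: x^-=[-3.0406, -1.2300]  P^-=[0.7500 0.0618; 0.0618 0.3800]  H_jac=[-0.9270 -0.3750]  S=[0.8809]  K=[-0.8155; -0.2268]  nu=[-2.4400]  x^+=[-1.0507, -0.6766]  P^+=[0.1641 -0.1011; -0.1011 0.3347]
step 2: x^-=[-1.1996, -0.6766]  P^-=[0.2158 -0.0375; -0.0375 0.4747]  H_jac=[-0.8710 -0.4913]  S=[0.3862]  K=[-0.4390; -0.5193]  nu=[-1.1472]  x^+=[-0.6960, -0.0809]  P^+=[0.1414 -0.1255; -0.1255 0.3705]
step 3: x^-=[-0.7138, -0.0809]  P^-=[0.1841 -0.0540; -0.0540 0.5105]  H_jac=[-0.9936 -0.1126]  S=[0.3161]  K=[-0.5593; -0.0120]  nu=[-1.0783]  x^+=[-0.1106, -0.0679]  P^+=[0.0852 -0.0561; -0.0561 0.5105]

x_post = [-0.1106, -0.0679]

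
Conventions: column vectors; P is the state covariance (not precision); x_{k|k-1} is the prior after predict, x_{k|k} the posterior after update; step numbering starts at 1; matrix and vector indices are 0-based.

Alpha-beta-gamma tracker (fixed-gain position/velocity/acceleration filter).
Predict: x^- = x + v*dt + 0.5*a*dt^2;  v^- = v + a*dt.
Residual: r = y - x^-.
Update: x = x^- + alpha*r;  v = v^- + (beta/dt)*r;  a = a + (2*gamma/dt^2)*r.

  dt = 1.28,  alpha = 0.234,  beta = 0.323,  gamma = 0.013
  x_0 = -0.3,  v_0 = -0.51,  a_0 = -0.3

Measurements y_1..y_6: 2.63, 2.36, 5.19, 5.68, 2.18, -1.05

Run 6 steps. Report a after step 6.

step 1: x_pred=-1.1986  r=3.8286  x^+=-0.3027  v^+=0.0721  a^+=-0.2392
step 2: x_pred=-0.4064  r=2.7664  x^+=0.2410  v^+=0.4640  a^+=-0.1953
step 3: x_pred=0.6748  r=4.5152  x^+=1.7314  v^+=1.3533  a^+=-0.1237
step 4: x_pred=3.3622  r=2.3178  x^+=3.9046  v^+=1.7798  a^+=-0.0869
step 5: x_pred=6.1116  r=-3.9316  x^+=5.1916  v^+=0.6765  a^+=-0.1493
step 6: x_pred=5.9352  r=-6.9852  x^+=4.3007  v^+=-1.2773  a^+=-0.2602

a_post = -0.2602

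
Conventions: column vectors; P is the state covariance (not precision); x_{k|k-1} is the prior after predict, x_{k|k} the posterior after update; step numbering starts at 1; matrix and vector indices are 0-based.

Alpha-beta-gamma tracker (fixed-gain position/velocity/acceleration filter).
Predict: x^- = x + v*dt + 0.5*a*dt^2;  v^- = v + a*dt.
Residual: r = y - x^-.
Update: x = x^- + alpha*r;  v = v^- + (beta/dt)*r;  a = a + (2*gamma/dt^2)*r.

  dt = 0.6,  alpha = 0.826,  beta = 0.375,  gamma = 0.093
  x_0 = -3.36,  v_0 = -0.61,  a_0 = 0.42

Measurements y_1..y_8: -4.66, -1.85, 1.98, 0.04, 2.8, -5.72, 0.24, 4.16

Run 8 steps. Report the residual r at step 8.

resid = 6.0732

step 1: x_pred=-3.6504  r=-1.0096  x^+=-4.4843  v^+=-0.9890  a^+=-0.1016
step 2: x_pred=-5.0960  r=3.2460  x^+=-2.4148  v^+=0.9788  a^+=1.5755
step 3: x_pred=-1.5439  r=3.5239  x^+=1.3668  v^+=4.1265  a^+=3.3962
step 4: x_pred=4.4541  r=-4.4141  x^+=0.8080  v^+=3.4055  a^+=1.1156
step 5: x_pred=3.0521  r=-0.2521  x^+=2.8439  v^+=3.9172  a^+=0.9853
step 6: x_pred=5.3716  r=-11.0916  x^+=-3.7901  v^+=-2.4238  a^+=-4.7453
step 7: x_pred=-6.0985  r=6.3385  x^+=-0.8629  v^+=-1.3094  a^+=-1.4704
step 8: x_pred=-1.9132  r=6.0732  x^+=3.1033  v^+=1.6041  a^+=1.6674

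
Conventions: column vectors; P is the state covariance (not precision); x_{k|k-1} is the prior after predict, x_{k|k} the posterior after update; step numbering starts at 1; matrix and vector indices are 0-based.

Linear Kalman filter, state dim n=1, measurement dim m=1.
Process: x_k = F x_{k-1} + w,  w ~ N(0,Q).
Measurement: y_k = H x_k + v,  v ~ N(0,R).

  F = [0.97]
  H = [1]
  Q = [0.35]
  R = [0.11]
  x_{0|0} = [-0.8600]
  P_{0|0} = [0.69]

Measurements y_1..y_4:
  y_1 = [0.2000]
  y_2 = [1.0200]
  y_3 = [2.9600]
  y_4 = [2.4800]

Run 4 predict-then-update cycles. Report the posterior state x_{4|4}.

x_post = [2.4737]

step 1: x^-=[-0.8342]  P^-=[0.9992]  S=[1.1092]  K=[0.9008]  nu=[1.0342]  x^+=[0.0974]  P^+=[0.0991]
step 2: x^-=[0.0945]  P^-=[0.4432]  S=[0.5532]  K=[0.8012]  nu=[0.9255]  x^+=[0.8360]  P^+=[0.0881]
step 3: x^-=[0.8109]  P^-=[0.4329]  S=[0.5429]  K=[0.7974]  nu=[2.1491]  x^+=[2.5246]  P^+=[0.0877]
step 4: x^-=[2.4488]  P^-=[0.4325]  S=[0.5425]  K=[0.7972]  nu=[0.0312]  x^+=[2.4737]  P^+=[0.0877]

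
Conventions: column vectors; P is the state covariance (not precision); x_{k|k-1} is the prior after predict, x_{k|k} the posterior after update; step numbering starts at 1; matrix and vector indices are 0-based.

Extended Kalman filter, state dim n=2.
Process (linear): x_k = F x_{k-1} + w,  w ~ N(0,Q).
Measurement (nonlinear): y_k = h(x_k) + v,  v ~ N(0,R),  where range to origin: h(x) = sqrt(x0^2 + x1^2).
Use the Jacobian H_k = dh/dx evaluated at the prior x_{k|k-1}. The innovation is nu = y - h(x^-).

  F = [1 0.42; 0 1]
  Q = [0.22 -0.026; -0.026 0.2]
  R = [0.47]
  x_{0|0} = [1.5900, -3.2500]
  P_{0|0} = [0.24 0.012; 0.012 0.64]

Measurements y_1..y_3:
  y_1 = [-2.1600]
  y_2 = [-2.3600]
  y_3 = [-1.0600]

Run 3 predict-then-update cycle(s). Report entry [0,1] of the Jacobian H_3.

step 1: x^-=[0.2250, -3.2500]  P^-=[0.5830 0.2548; 0.2548 0.8400]  H_jac=[0.0691 -0.9976]  S=[1.2737]  K=[-0.1680; -0.6441]  nu=[-5.4178]  x^+=[1.1350, 0.2397]  P^+=[0.5470 0.1170; 0.1170 0.3116]
step 2: x^-=[1.2357, 0.2397]  P^-=[0.9203 0.2219; 0.2219 0.5116]  H_jac=[0.9817 0.1905]  S=[1.4584]  K=[0.6484; 0.2161]  nu=[-3.6187]  x^+=[-1.1108, -0.5424]  P^+=[0.3071 0.0175; 0.0175 0.4434]
step 3: x^-=[-1.3387, -0.5424]  P^-=[0.6199 0.1777; 0.1777 0.6434]  H_jac=[-0.9268 -0.3755]  S=[1.2170]  K=[-0.5270; -0.3339]  nu=[-2.5044]  x^+=[-0.0189, 0.2938]  P^+=[0.2820 -0.0364; -0.0364 0.5078]

H_jac[0,1] = -0.3755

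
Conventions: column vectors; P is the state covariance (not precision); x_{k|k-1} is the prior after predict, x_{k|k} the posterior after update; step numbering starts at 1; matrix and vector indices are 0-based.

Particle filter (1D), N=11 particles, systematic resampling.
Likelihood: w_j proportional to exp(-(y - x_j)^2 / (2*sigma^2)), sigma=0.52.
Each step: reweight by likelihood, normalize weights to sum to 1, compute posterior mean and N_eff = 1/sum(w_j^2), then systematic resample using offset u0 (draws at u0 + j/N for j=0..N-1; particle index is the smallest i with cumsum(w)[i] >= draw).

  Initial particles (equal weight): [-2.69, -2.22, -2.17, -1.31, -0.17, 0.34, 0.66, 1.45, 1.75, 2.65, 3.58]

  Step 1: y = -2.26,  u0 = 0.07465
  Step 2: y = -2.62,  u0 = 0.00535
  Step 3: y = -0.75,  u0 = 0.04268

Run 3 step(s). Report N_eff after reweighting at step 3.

N_eff = 8.1216

step 1: w=[0.2466, 0.3460, 0.3419, 0.0654, 0.0001, 0.0000, 0.0000, 0.0000, 0.0000, 0.0000, 0.0000]  mean=-2.2590  Neff=3.3146  idx=[0, 0, 1, 1, 1, 1, 2, 2, 2, 2, 3]
step 2: w=[0.1279, 0.1279, 0.0960, 0.0960, 0.0960, 0.0960, 0.0887, 0.0887, 0.0887, 0.0887, 0.0054]  mean=-2.3175  Neff=9.8937  idx=[0, 0, 1, 2, 3, 4, 5, 6, 7, 8, 9]
step 3: w=[0.0055, 0.0055, 0.0055, 0.1066, 0.1066, 0.1066, 0.1066, 0.1393, 0.1393, 0.1393, 0.1393]  mean=-2.1999  Neff=8.1216  idx=[3, 4, 4, 5, 6, 7, 8, 8, 9, 10, 10]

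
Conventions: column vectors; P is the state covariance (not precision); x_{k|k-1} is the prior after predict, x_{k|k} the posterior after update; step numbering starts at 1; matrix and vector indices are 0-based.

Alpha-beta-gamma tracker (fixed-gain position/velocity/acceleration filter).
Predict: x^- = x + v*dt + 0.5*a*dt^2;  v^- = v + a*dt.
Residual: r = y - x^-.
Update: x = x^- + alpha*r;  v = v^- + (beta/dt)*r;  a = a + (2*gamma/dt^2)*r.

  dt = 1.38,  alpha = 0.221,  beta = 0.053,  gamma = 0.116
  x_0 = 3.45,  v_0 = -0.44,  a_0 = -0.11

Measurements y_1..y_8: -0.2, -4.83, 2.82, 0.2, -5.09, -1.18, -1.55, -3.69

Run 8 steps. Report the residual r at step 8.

step 1: x_pred=2.7381  r=-2.9381  x^+=2.0887  v^+=-0.7046  a^+=-0.4679
step 2: x_pred=0.6708  r=-5.5008  x^+=-0.5449  v^+=-1.5616  a^+=-1.1380
step 3: x_pred=-3.7836  r=6.6036  x^+=-2.3242  v^+=-2.8785  a^+=-0.3336
step 4: x_pred=-6.6142  r=6.8142  x^+=-5.1083  v^+=-3.0772  a^+=0.4965
step 5: x_pred=-8.8819  r=3.7919  x^+=-8.0439  v^+=-2.2463  a^+=0.9585
step 6: x_pred=-10.2311  r=9.0511  x^+=-8.2308  v^+=-0.5760  a^+=2.0611
step 7: x_pred=-7.0630  r=5.5130  x^+=-5.8446  v^+=2.4801  a^+=2.7327
step 8: x_pred=0.1801  r=-3.8701  x^+=-0.6752  v^+=6.1027  a^+=2.2613

resid = -3.8701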